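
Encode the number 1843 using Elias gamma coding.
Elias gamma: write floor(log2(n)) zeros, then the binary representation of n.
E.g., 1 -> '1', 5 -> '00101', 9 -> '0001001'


num_bits = floor(log2(1843)) + 1 = 11
leading_zeros = num_bits - 1 = 10
binary(1843) = 11100110011

Elias gamma(1843) = '0000000000' + '11100110011' = 000000000011100110011 (21 bits)


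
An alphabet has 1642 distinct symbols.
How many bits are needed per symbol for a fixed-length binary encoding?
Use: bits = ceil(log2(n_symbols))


log2(1642) = 10.6812
Bracket: 2^10 = 1024 < 1642 <= 2^11 = 2048
So ceil(log2(1642)) = 11

bits = ceil(log2(1642)) = ceil(10.6812) = 11 bits


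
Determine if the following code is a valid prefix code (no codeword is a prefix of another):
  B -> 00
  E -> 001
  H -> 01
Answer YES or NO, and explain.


Checking each pair (does one codeword prefix another?):
  B='00' vs E='001': prefix -- VIOLATION

NO -- this is NOT a valid prefix code. B (00) is a prefix of E (001).


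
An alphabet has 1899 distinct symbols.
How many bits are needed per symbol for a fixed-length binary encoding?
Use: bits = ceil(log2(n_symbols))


log2(1899) = 10.891
Bracket: 2^10 = 1024 < 1899 <= 2^11 = 2048
So ceil(log2(1899)) = 11

bits = ceil(log2(1899)) = ceil(10.891) = 11 bits


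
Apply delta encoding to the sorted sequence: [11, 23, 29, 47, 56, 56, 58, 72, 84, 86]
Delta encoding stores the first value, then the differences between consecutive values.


First value: 11
Deltas:
  23 - 11 = 12
  29 - 23 = 6
  47 - 29 = 18
  56 - 47 = 9
  56 - 56 = 0
  58 - 56 = 2
  72 - 58 = 14
  84 - 72 = 12
  86 - 84 = 2


Delta encoded: [11, 12, 6, 18, 9, 0, 2, 14, 12, 2]


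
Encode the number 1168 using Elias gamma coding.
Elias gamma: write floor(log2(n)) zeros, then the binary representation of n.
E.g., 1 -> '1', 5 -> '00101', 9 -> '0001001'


num_bits = floor(log2(1168)) + 1 = 11
leading_zeros = num_bits - 1 = 10
binary(1168) = 10010010000

Elias gamma(1168) = '0000000000' + '10010010000' = 000000000010010010000 (21 bits)


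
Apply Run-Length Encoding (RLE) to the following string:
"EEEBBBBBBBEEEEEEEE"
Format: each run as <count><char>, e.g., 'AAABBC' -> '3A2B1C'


Scanning runs left to right:
  i=0: run of 'E' x 3 -> '3E'
  i=3: run of 'B' x 7 -> '7B'
  i=10: run of 'E' x 8 -> '8E'

RLE = 3E7B8E


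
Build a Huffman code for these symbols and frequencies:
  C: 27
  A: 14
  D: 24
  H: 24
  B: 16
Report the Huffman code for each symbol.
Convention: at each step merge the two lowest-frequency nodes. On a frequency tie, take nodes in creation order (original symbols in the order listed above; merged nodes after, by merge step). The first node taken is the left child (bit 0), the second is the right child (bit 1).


Huffman tree construction:
Step 1: Merge A(14) + B(16) = 30
Step 2: Merge D(24) + H(24) = 48
Step 3: Merge C(27) + (A+B)(30) = 57
Step 4: Merge (D+H)(48) + (C+(A+B))(57) = 105
Read each symbol's code off the tree from the root (left child = 0, right child = 1).

Codes:
  C: 10 (length 2)
  A: 110 (length 3)
  D: 00 (length 2)
  H: 01 (length 2)
  B: 111 (length 3)
Average code length: 240/105 = 2.2857 bits/symbol


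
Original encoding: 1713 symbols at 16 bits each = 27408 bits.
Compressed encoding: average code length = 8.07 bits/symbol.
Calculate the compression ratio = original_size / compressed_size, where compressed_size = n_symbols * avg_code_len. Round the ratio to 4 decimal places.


original_size = n_symbols * orig_bits = 1713 * 16 = 27408 bits
compressed_size = n_symbols * avg_code_len = 1713 * 8.07 = 13823.91 bits
ratio = original_size / compressed_size = 27408 / 13823.91 = 1.9827

Compression ratio = 1.9827


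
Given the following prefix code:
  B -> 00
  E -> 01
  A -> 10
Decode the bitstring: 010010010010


Decoding step by step:
Bits 01 -> E
Bits 00 -> B
Bits 10 -> A
Bits 01 -> E
Bits 00 -> B
Bits 10 -> A


Decoded message: EBAEBA


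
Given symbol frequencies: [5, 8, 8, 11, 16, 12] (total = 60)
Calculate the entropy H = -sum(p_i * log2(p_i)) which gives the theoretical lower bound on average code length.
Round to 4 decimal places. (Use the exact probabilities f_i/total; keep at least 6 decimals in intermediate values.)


Per-symbol terms -p_i * log2(p_i) with p_i = f_i/60:
  p = 5/60 = 0.083333: log2(p) = -3.584963, -p*log2(p) = 0.298747
  p = 8/60 = 0.133333: log2(p) = -2.906891, -p*log2(p) = 0.387585
  p = 8/60 = 0.133333: log2(p) = -2.906891, -p*log2(p) = 0.387585
  p = 11/60 = 0.183333: log2(p) = -2.447459, -p*log2(p) = 0.448701
  p = 16/60 = 0.266667: log2(p) = -1.906891, -p*log2(p) = 0.508504
  p = 12/60 = 0.200000: log2(p) = -2.321928, -p*log2(p) = 0.464386
H = 0.298747 + 0.387585 + 0.387585 + 0.448701 + 0.508504 + 0.464386 = 2.495508

H = 2.4955 bits/symbol


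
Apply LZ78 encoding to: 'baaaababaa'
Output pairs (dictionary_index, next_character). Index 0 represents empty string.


LZ78 encoding steps:
Dictionary: {0: ''}
Step 1: w='' (idx 0), next='b' -> output (0, 'b'), add 'b' as idx 1
Step 2: w='' (idx 0), next='a' -> output (0, 'a'), add 'a' as idx 2
Step 3: w='a' (idx 2), next='a' -> output (2, 'a'), add 'aa' as idx 3
Step 4: w='a' (idx 2), next='b' -> output (2, 'b'), add 'ab' as idx 4
Step 5: w='ab' (idx 4), next='a' -> output (4, 'a'), add 'aba' as idx 5
Step 6: w='a' (idx 2), end of input -> output (2, '')


Encoded: [(0, 'b'), (0, 'a'), (2, 'a'), (2, 'b'), (4, 'a'), (2, '')]


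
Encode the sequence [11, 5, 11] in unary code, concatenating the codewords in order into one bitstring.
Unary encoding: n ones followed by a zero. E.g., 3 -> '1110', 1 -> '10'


Encode each number as n ones followed by a terminating 0:
  11 -> 111111111110 (12 bits)
  5 -> 111110 (6 bits)
  11 -> 111111111110 (12 bits)
Total length = 12 + 6 + 12 = 30 bits.

Unary([11, 5, 11]) = 111111111110111110111111111110 (30 bits)


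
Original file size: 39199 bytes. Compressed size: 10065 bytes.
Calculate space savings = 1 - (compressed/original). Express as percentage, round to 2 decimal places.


ratio = compressed/original = 10065/39199 = 0.256767
savings = 1 - ratio = 1 - 0.256767 = 0.743233
as a percentage: 0.743233 * 100 = 74.32%

Space savings = 1 - 10065/39199 = 74.32%


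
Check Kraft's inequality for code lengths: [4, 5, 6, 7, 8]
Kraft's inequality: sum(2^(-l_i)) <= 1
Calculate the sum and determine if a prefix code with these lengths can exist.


Sum = 2^(-4) + 2^(-5) + 2^(-6) + 2^(-7) + 2^(-8)
    = 0.0625 + 0.03125 + 0.015625 + 0.0078125 + 0.00390625
    = 31/256 = 0.12109375
Since 0.12109375 <= 1, Kraft's inequality IS satisfied.
A prefix code with these lengths CAN exist.

Kraft sum = 0.12109375. Satisfied.


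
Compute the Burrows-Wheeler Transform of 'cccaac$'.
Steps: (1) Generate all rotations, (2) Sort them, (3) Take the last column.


Rotations (sorted):
  0: $cccaac -> last char: c
  1: aac$ccc -> last char: c
  2: ac$ccca -> last char: a
  3: c$cccaa -> last char: a
  4: caac$cc -> last char: c
  5: ccaac$c -> last char: c
  6: cccaac$ -> last char: $


BWT = ccaacc$


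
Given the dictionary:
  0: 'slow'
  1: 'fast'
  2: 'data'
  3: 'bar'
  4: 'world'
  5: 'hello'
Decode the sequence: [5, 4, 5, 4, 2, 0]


Look up each index in the dictionary:
  5 -> 'hello'
  4 -> 'world'
  5 -> 'hello'
  4 -> 'world'
  2 -> 'data'
  0 -> 'slow'

Decoded: "hello world hello world data slow"


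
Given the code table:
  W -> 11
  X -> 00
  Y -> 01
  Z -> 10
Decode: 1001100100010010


Decoding:
10 -> Z
01 -> Y
10 -> Z
01 -> Y
00 -> X
01 -> Y
00 -> X
10 -> Z


Result: ZYZYXYXZ


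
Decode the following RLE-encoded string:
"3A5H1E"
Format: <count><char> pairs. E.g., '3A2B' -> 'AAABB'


Expanding each <count><char> pair:
  3A -> 'AAA'
  5H -> 'HHHHH'
  1E -> 'E'

Decoded = AAAHHHHHE


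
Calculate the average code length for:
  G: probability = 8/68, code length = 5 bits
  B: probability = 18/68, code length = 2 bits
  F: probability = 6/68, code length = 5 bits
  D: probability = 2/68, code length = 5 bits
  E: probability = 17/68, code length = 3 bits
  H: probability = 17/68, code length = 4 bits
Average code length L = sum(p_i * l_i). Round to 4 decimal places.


Weighted contributions p_i * l_i:
  G: (8/68) * 5 = 40/68
  B: (18/68) * 2 = 36/68
  F: (6/68) * 5 = 30/68
  D: (2/68) * 5 = 10/68
  E: (17/68) * 3 = 51/68
  H: (17/68) * 4 = 68/68
Sum = (40 + 36 + 30 + 10 + 51 + 68)/68 = 235/68

L = 235/68 = 3.4559 bits/symbol


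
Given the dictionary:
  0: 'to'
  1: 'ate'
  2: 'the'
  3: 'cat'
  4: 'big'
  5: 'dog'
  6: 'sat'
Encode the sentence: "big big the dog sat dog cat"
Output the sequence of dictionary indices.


Look up each word in the dictionary:
  'big' -> 4
  'big' -> 4
  'the' -> 2
  'dog' -> 5
  'sat' -> 6
  'dog' -> 5
  'cat' -> 3

Encoded: [4, 4, 2, 5, 6, 5, 3]


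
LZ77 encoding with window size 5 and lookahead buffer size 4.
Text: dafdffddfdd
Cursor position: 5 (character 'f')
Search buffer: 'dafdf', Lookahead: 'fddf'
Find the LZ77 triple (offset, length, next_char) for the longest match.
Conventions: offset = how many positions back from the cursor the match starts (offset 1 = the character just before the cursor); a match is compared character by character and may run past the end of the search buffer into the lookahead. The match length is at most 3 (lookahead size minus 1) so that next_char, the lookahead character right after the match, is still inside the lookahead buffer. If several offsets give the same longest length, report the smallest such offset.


Try each offset into the search buffer:
  offset=1 (pos 4, char 'f'): match length 1
  offset=2 (pos 3, char 'd'): match length 0
  offset=3 (pos 2, char 'f'): match length 2
  offset=4 (pos 1, char 'a'): match length 0
  offset=5 (pos 0, char 'd'): match length 0
Longest match has length 2 at offset 3.
next_char = character at position 5 + 2 = 7 -> 'd'

Best match: offset=3, length=2 (matching 'fd' starting at position 2)
LZ77 triple: (3, 2, 'd')


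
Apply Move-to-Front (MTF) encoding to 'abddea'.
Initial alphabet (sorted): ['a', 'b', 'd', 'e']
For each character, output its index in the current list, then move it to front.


MTF encoding:
'a': index 0 in ['a', 'b', 'd', 'e'] -> ['a', 'b', 'd', 'e']
'b': index 1 in ['a', 'b', 'd', 'e'] -> ['b', 'a', 'd', 'e']
'd': index 2 in ['b', 'a', 'd', 'e'] -> ['d', 'b', 'a', 'e']
'd': index 0 in ['d', 'b', 'a', 'e'] -> ['d', 'b', 'a', 'e']
'e': index 3 in ['d', 'b', 'a', 'e'] -> ['e', 'd', 'b', 'a']
'a': index 3 in ['e', 'd', 'b', 'a'] -> ['a', 'e', 'd', 'b']


Output: [0, 1, 2, 0, 3, 3]


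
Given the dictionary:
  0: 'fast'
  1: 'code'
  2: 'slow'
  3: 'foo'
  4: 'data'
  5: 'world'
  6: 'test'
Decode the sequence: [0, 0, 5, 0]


Look up each index in the dictionary:
  0 -> 'fast'
  0 -> 'fast'
  5 -> 'world'
  0 -> 'fast'

Decoded: "fast fast world fast"


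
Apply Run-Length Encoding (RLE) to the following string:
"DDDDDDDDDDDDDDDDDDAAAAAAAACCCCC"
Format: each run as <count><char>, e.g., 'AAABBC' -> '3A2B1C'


Scanning runs left to right:
  i=0: run of 'D' x 18 -> '18D'
  i=18: run of 'A' x 8 -> '8A'
  i=26: run of 'C' x 5 -> '5C'

RLE = 18D8A5C


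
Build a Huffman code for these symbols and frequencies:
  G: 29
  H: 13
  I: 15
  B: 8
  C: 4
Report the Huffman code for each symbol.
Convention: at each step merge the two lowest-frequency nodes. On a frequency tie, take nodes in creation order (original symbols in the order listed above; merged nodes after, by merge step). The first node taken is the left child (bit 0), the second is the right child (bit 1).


Huffman tree construction:
Step 1: Merge C(4) + B(8) = 12
Step 2: Merge (C+B)(12) + H(13) = 25
Step 3: Merge I(15) + ((C+B)+H)(25) = 40
Step 4: Merge G(29) + (I+((C+B)+H))(40) = 69
Read each symbol's code off the tree from the root (left child = 0, right child = 1).

Codes:
  G: 0 (length 1)
  H: 111 (length 3)
  I: 10 (length 2)
  B: 1101 (length 4)
  C: 1100 (length 4)
Average code length: 146/69 = 2.1159 bits/symbol


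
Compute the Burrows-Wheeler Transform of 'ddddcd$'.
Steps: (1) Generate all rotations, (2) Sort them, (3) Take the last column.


Rotations (sorted):
  0: $ddddcd -> last char: d
  1: cd$dddd -> last char: d
  2: d$ddddc -> last char: c
  3: dcd$ddd -> last char: d
  4: ddcd$dd -> last char: d
  5: dddcd$d -> last char: d
  6: ddddcd$ -> last char: $


BWT = ddcddd$


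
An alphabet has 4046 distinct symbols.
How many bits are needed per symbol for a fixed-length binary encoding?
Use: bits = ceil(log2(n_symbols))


log2(4046) = 11.9823
Bracket: 2^11 = 2048 < 4046 <= 2^12 = 4096
So ceil(log2(4046)) = 12

bits = ceil(log2(4046)) = ceil(11.9823) = 12 bits


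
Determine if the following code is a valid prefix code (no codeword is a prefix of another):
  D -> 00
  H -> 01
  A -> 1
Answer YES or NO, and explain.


Checking each pair (does one codeword prefix another?):
  D='00' vs H='01': no prefix
  D='00' vs A='1': no prefix
  H='01' vs D='00': no prefix
  H='01' vs A='1': no prefix
  A='1' vs D='00': no prefix
  A='1' vs H='01': no prefix
No violation found over all pairs.

YES -- this is a valid prefix code. No codeword is a prefix of any other codeword.


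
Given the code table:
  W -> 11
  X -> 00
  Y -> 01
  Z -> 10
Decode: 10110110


Decoding:
10 -> Z
11 -> W
01 -> Y
10 -> Z


Result: ZWYZ


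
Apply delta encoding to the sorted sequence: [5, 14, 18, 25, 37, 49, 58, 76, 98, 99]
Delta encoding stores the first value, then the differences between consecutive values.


First value: 5
Deltas:
  14 - 5 = 9
  18 - 14 = 4
  25 - 18 = 7
  37 - 25 = 12
  49 - 37 = 12
  58 - 49 = 9
  76 - 58 = 18
  98 - 76 = 22
  99 - 98 = 1


Delta encoded: [5, 9, 4, 7, 12, 12, 9, 18, 22, 1]


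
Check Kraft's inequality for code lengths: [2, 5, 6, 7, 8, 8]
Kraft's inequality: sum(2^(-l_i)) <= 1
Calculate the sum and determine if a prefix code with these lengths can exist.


Sum = 2^(-2) + 2^(-5) + 2^(-6) + 2^(-7) + 2^(-8) + 2^(-8)
    = 0.25 + 0.03125 + 0.015625 + 0.0078125 + 0.00390625 + 0.00390625
    = 80/256 = 0.3125
Since 0.3125 <= 1, Kraft's inequality IS satisfied.
A prefix code with these lengths CAN exist.

Kraft sum = 0.3125. Satisfied.


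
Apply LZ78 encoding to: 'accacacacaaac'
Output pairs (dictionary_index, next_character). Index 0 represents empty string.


LZ78 encoding steps:
Dictionary: {0: ''}
Step 1: w='' (idx 0), next='a' -> output (0, 'a'), add 'a' as idx 1
Step 2: w='' (idx 0), next='c' -> output (0, 'c'), add 'c' as idx 2
Step 3: w='c' (idx 2), next='a' -> output (2, 'a'), add 'ca' as idx 3
Step 4: w='ca' (idx 3), next='c' -> output (3, 'c'), add 'cac' as idx 4
Step 5: w='a' (idx 1), next='c' -> output (1, 'c'), add 'ac' as idx 5
Step 6: w='a' (idx 1), next='a' -> output (1, 'a'), add 'aa' as idx 6
Step 7: w='ac' (idx 5), end of input -> output (5, '')


Encoded: [(0, 'a'), (0, 'c'), (2, 'a'), (3, 'c'), (1, 'c'), (1, 'a'), (5, '')]


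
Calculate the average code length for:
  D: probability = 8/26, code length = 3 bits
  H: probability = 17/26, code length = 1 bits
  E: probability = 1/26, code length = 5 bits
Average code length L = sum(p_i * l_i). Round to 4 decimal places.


Weighted contributions p_i * l_i:
  D: (8/26) * 3 = 24/26
  H: (17/26) * 1 = 17/26
  E: (1/26) * 5 = 5/26
Sum = (24 + 17 + 5)/26 = 46/26

L = 46/26 = 1.7692 bits/symbol


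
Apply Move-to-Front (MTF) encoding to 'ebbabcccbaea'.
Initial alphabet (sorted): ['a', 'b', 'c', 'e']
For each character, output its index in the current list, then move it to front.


MTF encoding:
'e': index 3 in ['a', 'b', 'c', 'e'] -> ['e', 'a', 'b', 'c']
'b': index 2 in ['e', 'a', 'b', 'c'] -> ['b', 'e', 'a', 'c']
'b': index 0 in ['b', 'e', 'a', 'c'] -> ['b', 'e', 'a', 'c']
'a': index 2 in ['b', 'e', 'a', 'c'] -> ['a', 'b', 'e', 'c']
'b': index 1 in ['a', 'b', 'e', 'c'] -> ['b', 'a', 'e', 'c']
'c': index 3 in ['b', 'a', 'e', 'c'] -> ['c', 'b', 'a', 'e']
'c': index 0 in ['c', 'b', 'a', 'e'] -> ['c', 'b', 'a', 'e']
'c': index 0 in ['c', 'b', 'a', 'e'] -> ['c', 'b', 'a', 'e']
'b': index 1 in ['c', 'b', 'a', 'e'] -> ['b', 'c', 'a', 'e']
'a': index 2 in ['b', 'c', 'a', 'e'] -> ['a', 'b', 'c', 'e']
'e': index 3 in ['a', 'b', 'c', 'e'] -> ['e', 'a', 'b', 'c']
'a': index 1 in ['e', 'a', 'b', 'c'] -> ['a', 'e', 'b', 'c']


Output: [3, 2, 0, 2, 1, 3, 0, 0, 1, 2, 3, 1]


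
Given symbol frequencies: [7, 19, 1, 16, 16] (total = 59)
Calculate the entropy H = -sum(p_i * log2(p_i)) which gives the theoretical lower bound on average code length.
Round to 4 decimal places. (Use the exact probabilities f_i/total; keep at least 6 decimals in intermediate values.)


Per-symbol terms -p_i * log2(p_i) with p_i = f_i/59:
  p = 7/59 = 0.118644: log2(p) = -3.075288, -p*log2(p) = 0.364865
  p = 19/59 = 0.322034: log2(p) = -1.634716, -p*log2(p) = 0.526434
  p = 1/59 = 0.016949: log2(p) = -5.882643, -p*log2(p) = 0.099706
  p = 16/59 = 0.271186: log2(p) = -1.882643, -p*log2(p) = 0.510547
  p = 16/59 = 0.271186: log2(p) = -1.882643, -p*log2(p) = 0.510547
H = 0.364865 + 0.526434 + 0.099706 + 0.510547 + 0.510547 = 2.012099

H = 2.0121 bits/symbol


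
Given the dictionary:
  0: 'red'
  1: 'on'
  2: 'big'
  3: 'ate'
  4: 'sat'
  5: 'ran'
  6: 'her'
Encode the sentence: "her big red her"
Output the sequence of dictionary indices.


Look up each word in the dictionary:
  'her' -> 6
  'big' -> 2
  'red' -> 0
  'her' -> 6

Encoded: [6, 2, 0, 6]


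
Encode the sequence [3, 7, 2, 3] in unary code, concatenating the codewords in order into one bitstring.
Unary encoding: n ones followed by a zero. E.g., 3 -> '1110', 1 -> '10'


Encode each number as n ones followed by a terminating 0:
  3 -> 1110 (4 bits)
  7 -> 11111110 (8 bits)
  2 -> 110 (3 bits)
  3 -> 1110 (4 bits)
Total length = 4 + 8 + 3 + 4 = 19 bits.

Unary([3, 7, 2, 3]) = 1110111111101101110 (19 bits)


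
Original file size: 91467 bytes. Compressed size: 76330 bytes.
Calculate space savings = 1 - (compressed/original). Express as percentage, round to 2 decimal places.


ratio = compressed/original = 76330/91467 = 0.834509
savings = 1 - ratio = 1 - 0.834509 = 0.165491
as a percentage: 0.165491 * 100 = 16.55%

Space savings = 1 - 76330/91467 = 16.55%


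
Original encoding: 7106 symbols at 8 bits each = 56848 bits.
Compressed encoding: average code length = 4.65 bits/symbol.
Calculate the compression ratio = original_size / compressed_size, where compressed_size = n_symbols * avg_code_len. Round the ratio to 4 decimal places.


original_size = n_symbols * orig_bits = 7106 * 8 = 56848 bits
compressed_size = n_symbols * avg_code_len = 7106 * 4.65 = 33042.9 bits
ratio = original_size / compressed_size = 56848 / 33042.9 = 1.7204

Compression ratio = 1.7204


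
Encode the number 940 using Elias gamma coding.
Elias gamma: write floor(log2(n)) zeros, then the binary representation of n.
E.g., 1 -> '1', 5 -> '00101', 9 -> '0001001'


num_bits = floor(log2(940)) + 1 = 10
leading_zeros = num_bits - 1 = 9
binary(940) = 1110101100

Elias gamma(940) = '000000000' + '1110101100' = 0000000001110101100 (19 bits)


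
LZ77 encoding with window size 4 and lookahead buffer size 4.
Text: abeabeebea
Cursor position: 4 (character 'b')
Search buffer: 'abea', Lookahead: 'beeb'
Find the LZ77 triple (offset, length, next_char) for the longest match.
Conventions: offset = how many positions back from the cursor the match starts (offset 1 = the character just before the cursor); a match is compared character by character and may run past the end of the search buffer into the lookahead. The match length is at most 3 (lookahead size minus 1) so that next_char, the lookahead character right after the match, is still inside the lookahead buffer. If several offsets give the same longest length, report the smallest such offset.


Try each offset into the search buffer:
  offset=1 (pos 3, char 'a'): match length 0
  offset=2 (pos 2, char 'e'): match length 0
  offset=3 (pos 1, char 'b'): match length 2
  offset=4 (pos 0, char 'a'): match length 0
Longest match has length 2 at offset 3.
next_char = character at position 4 + 2 = 6 -> 'e'

Best match: offset=3, length=2 (matching 'be' starting at position 1)
LZ77 triple: (3, 2, 'e')


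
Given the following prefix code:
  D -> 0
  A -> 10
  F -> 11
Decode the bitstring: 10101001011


Decoding step by step:
Bits 10 -> A
Bits 10 -> A
Bits 10 -> A
Bits 0 -> D
Bits 10 -> A
Bits 11 -> F


Decoded message: AAADAF


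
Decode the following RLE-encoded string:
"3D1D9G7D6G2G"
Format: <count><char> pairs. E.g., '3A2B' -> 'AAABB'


Expanding each <count><char> pair:
  3D -> 'DDD'
  1D -> 'D'
  9G -> 'GGGGGGGGG'
  7D -> 'DDDDDDD'
  6G -> 'GGGGGG'
  2G -> 'GG'

Decoded = DDDDGGGGGGGGGDDDDDDDGGGGGGGG


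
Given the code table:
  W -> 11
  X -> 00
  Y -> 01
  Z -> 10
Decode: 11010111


Decoding:
11 -> W
01 -> Y
01 -> Y
11 -> W


Result: WYYW


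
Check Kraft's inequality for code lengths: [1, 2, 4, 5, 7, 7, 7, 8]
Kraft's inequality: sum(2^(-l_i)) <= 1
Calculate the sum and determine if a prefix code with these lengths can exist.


Sum = 2^(-1) + 2^(-2) + 2^(-4) + 2^(-5) + 2^(-7) + 2^(-7) + 2^(-7) + 2^(-8)
    = 0.5 + 0.25 + 0.0625 + 0.03125 + 0.0078125 + 0.0078125 + 0.0078125 + 0.00390625
    = 223/256 = 0.87109375
Since 0.87109375 <= 1, Kraft's inequality IS satisfied.
A prefix code with these lengths CAN exist.

Kraft sum = 0.87109375. Satisfied.


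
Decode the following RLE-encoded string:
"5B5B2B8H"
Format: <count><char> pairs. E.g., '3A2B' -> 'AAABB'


Expanding each <count><char> pair:
  5B -> 'BBBBB'
  5B -> 'BBBBB'
  2B -> 'BB'
  8H -> 'HHHHHHHH'

Decoded = BBBBBBBBBBBBHHHHHHHH


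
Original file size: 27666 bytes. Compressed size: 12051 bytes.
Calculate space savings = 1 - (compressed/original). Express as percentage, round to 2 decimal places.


ratio = compressed/original = 12051/27666 = 0.435589
savings = 1 - ratio = 1 - 0.435589 = 0.564411
as a percentage: 0.564411 * 100 = 56.44%

Space savings = 1 - 12051/27666 = 56.44%


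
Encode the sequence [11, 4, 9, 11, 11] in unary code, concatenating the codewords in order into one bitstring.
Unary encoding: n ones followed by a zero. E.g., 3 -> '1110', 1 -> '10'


Encode each number as n ones followed by a terminating 0:
  11 -> 111111111110 (12 bits)
  4 -> 11110 (5 bits)
  9 -> 1111111110 (10 bits)
  11 -> 111111111110 (12 bits)
  11 -> 111111111110 (12 bits)
Total length = 12 + 5 + 10 + 12 + 12 = 51 bits.

Unary([11, 4, 9, 11, 11]) = 111111111110111101111111110111111111110111111111110 (51 bits)


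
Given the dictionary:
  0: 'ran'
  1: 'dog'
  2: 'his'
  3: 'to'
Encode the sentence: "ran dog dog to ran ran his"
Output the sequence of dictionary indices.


Look up each word in the dictionary:
  'ran' -> 0
  'dog' -> 1
  'dog' -> 1
  'to' -> 3
  'ran' -> 0
  'ran' -> 0
  'his' -> 2

Encoded: [0, 1, 1, 3, 0, 0, 2]


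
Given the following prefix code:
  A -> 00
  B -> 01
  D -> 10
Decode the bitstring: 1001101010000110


Decoding step by step:
Bits 10 -> D
Bits 01 -> B
Bits 10 -> D
Bits 10 -> D
Bits 10 -> D
Bits 00 -> A
Bits 01 -> B
Bits 10 -> D


Decoded message: DBDDDABD


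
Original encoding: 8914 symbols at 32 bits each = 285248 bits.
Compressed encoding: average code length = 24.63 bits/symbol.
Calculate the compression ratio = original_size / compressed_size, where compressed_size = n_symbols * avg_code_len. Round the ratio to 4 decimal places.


original_size = n_symbols * orig_bits = 8914 * 32 = 285248 bits
compressed_size = n_symbols * avg_code_len = 8914 * 24.63 = 219551.82 bits
ratio = original_size / compressed_size = 285248 / 219551.82 = 1.2992

Compression ratio = 1.2992


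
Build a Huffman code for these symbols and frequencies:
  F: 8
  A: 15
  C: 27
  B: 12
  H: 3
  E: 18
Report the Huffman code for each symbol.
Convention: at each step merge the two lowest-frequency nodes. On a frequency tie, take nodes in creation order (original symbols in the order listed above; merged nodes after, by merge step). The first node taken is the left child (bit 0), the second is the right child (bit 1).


Huffman tree construction:
Step 1: Merge H(3) + F(8) = 11
Step 2: Merge (H+F)(11) + B(12) = 23
Step 3: Merge A(15) + E(18) = 33
Step 4: Merge ((H+F)+B)(23) + C(27) = 50
Step 5: Merge (A+E)(33) + (((H+F)+B)+C)(50) = 83
Read each symbol's code off the tree from the root (left child = 0, right child = 1).

Codes:
  F: 1001 (length 4)
  A: 00 (length 2)
  C: 11 (length 2)
  B: 101 (length 3)
  H: 1000 (length 4)
  E: 01 (length 2)
Average code length: 200/83 = 2.4096 bits/symbol


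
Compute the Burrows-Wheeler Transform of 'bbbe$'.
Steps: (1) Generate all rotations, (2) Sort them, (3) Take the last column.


Rotations (sorted):
  0: $bbbe -> last char: e
  1: bbbe$ -> last char: $
  2: bbe$b -> last char: b
  3: be$bb -> last char: b
  4: e$bbb -> last char: b


BWT = e$bbb


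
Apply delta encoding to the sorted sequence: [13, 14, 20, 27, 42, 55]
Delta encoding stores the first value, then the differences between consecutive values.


First value: 13
Deltas:
  14 - 13 = 1
  20 - 14 = 6
  27 - 20 = 7
  42 - 27 = 15
  55 - 42 = 13


Delta encoded: [13, 1, 6, 7, 15, 13]


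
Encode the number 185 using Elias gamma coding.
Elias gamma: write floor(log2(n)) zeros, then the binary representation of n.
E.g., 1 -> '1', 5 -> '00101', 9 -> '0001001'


num_bits = floor(log2(185)) + 1 = 8
leading_zeros = num_bits - 1 = 7
binary(185) = 10111001

Elias gamma(185) = '0000000' + '10111001' = 000000010111001 (15 bits)


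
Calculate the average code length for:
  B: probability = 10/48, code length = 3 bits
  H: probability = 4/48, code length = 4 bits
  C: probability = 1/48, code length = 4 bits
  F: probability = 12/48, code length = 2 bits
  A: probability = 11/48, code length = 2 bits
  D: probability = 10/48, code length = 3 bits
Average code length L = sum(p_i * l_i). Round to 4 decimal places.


Weighted contributions p_i * l_i:
  B: (10/48) * 3 = 30/48
  H: (4/48) * 4 = 16/48
  C: (1/48) * 4 = 4/48
  F: (12/48) * 2 = 24/48
  A: (11/48) * 2 = 22/48
  D: (10/48) * 3 = 30/48
Sum = (30 + 16 + 4 + 24 + 22 + 30)/48 = 126/48

L = 126/48 = 2.6250 bits/symbol


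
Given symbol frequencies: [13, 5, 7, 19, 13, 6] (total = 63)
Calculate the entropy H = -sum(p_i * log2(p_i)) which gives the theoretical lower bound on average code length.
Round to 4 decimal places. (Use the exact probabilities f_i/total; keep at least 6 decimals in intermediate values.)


Per-symbol terms -p_i * log2(p_i) with p_i = f_i/63:
  p = 13/63 = 0.206349: log2(p) = -2.276840, -p*log2(p) = 0.469824
  p = 5/63 = 0.079365: log2(p) = -3.655352, -p*log2(p) = 0.290107
  p = 7/63 = 0.111111: log2(p) = -3.169925, -p*log2(p) = 0.352214
  p = 19/63 = 0.301587: log2(p) = -1.729352, -p*log2(p) = 0.521551
  p = 13/63 = 0.206349: log2(p) = -2.276840, -p*log2(p) = 0.469824
  p = 6/63 = 0.095238: log2(p) = -3.392317, -p*log2(p) = 0.323078
H = 0.469824 + 0.290107 + 0.352214 + 0.521551 + 0.469824 + 0.323078 = 2.426598

H = 2.4266 bits/symbol


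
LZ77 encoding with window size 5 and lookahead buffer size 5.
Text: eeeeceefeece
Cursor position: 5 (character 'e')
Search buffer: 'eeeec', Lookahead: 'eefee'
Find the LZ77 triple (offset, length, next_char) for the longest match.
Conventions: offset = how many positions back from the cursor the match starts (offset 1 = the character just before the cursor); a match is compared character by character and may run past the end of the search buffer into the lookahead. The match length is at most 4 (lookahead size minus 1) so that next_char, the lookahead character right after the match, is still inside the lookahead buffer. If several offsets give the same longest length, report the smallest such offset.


Try each offset into the search buffer:
  offset=1 (pos 4, char 'c'): match length 0
  offset=2 (pos 3, char 'e'): match length 1
  offset=3 (pos 2, char 'e'): match length 2
  offset=4 (pos 1, char 'e'): match length 2
  offset=5 (pos 0, char 'e'): match length 2
Longest match has length 2, found at offsets 3, 4, 5; take the smallest, offset 3.
next_char = character at position 5 + 2 = 7 -> 'f'

Best match: offset=3, length=2 (matching 'ee' starting at position 2)
LZ77 triple: (3, 2, 'f')


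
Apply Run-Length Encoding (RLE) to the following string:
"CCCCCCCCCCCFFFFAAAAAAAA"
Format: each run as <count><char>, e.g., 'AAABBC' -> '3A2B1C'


Scanning runs left to right:
  i=0: run of 'C' x 11 -> '11C'
  i=11: run of 'F' x 4 -> '4F'
  i=15: run of 'A' x 8 -> '8A'

RLE = 11C4F8A


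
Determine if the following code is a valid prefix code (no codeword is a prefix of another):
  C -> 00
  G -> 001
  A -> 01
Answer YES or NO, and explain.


Checking each pair (does one codeword prefix another?):
  C='00' vs G='001': prefix -- VIOLATION

NO -- this is NOT a valid prefix code. C (00) is a prefix of G (001).


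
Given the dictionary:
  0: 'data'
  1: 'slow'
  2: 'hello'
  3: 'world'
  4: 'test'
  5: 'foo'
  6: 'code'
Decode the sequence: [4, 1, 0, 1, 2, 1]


Look up each index in the dictionary:
  4 -> 'test'
  1 -> 'slow'
  0 -> 'data'
  1 -> 'slow'
  2 -> 'hello'
  1 -> 'slow'

Decoded: "test slow data slow hello slow"


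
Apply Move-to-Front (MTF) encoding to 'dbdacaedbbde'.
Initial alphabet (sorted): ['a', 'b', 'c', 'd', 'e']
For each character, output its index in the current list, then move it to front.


MTF encoding:
'd': index 3 in ['a', 'b', 'c', 'd', 'e'] -> ['d', 'a', 'b', 'c', 'e']
'b': index 2 in ['d', 'a', 'b', 'c', 'e'] -> ['b', 'd', 'a', 'c', 'e']
'd': index 1 in ['b', 'd', 'a', 'c', 'e'] -> ['d', 'b', 'a', 'c', 'e']
'a': index 2 in ['d', 'b', 'a', 'c', 'e'] -> ['a', 'd', 'b', 'c', 'e']
'c': index 3 in ['a', 'd', 'b', 'c', 'e'] -> ['c', 'a', 'd', 'b', 'e']
'a': index 1 in ['c', 'a', 'd', 'b', 'e'] -> ['a', 'c', 'd', 'b', 'e']
'e': index 4 in ['a', 'c', 'd', 'b', 'e'] -> ['e', 'a', 'c', 'd', 'b']
'd': index 3 in ['e', 'a', 'c', 'd', 'b'] -> ['d', 'e', 'a', 'c', 'b']
'b': index 4 in ['d', 'e', 'a', 'c', 'b'] -> ['b', 'd', 'e', 'a', 'c']
'b': index 0 in ['b', 'd', 'e', 'a', 'c'] -> ['b', 'd', 'e', 'a', 'c']
'd': index 1 in ['b', 'd', 'e', 'a', 'c'] -> ['d', 'b', 'e', 'a', 'c']
'e': index 2 in ['d', 'b', 'e', 'a', 'c'] -> ['e', 'd', 'b', 'a', 'c']


Output: [3, 2, 1, 2, 3, 1, 4, 3, 4, 0, 1, 2]


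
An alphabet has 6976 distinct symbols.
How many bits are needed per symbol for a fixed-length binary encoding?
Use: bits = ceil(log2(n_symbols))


log2(6976) = 12.7682
Bracket: 2^12 = 4096 < 6976 <= 2^13 = 8192
So ceil(log2(6976)) = 13

bits = ceil(log2(6976)) = ceil(12.7682) = 13 bits


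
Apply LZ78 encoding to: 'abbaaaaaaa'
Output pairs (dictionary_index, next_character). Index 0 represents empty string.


LZ78 encoding steps:
Dictionary: {0: ''}
Step 1: w='' (idx 0), next='a' -> output (0, 'a'), add 'a' as idx 1
Step 2: w='' (idx 0), next='b' -> output (0, 'b'), add 'b' as idx 2
Step 3: w='b' (idx 2), next='a' -> output (2, 'a'), add 'ba' as idx 3
Step 4: w='a' (idx 1), next='a' -> output (1, 'a'), add 'aa' as idx 4
Step 5: w='aa' (idx 4), next='a' -> output (4, 'a'), add 'aaa' as idx 5
Step 6: w='a' (idx 1), end of input -> output (1, '')


Encoded: [(0, 'a'), (0, 'b'), (2, 'a'), (1, 'a'), (4, 'a'), (1, '')]


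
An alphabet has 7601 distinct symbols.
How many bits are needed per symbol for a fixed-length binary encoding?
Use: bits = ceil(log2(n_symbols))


log2(7601) = 12.892
Bracket: 2^12 = 4096 < 7601 <= 2^13 = 8192
So ceil(log2(7601)) = 13

bits = ceil(log2(7601)) = ceil(12.892) = 13 bits


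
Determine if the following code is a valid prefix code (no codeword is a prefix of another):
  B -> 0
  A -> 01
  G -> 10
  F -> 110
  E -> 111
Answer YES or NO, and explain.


Checking each pair (does one codeword prefix another?):
  B='0' vs A='01': prefix -- VIOLATION

NO -- this is NOT a valid prefix code. B (0) is a prefix of A (01).


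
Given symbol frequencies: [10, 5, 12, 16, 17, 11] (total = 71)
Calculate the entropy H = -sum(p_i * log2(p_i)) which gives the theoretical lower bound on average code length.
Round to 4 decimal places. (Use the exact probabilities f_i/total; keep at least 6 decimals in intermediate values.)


Per-symbol terms -p_i * log2(p_i) with p_i = f_i/71:
  p = 10/71 = 0.140845: log2(p) = -2.827819, -p*log2(p) = 0.398284
  p = 5/71 = 0.070423: log2(p) = -3.827819, -p*log2(p) = 0.269565
  p = 12/71 = 0.169014: log2(p) = -2.564785, -p*log2(p) = 0.433485
  p = 16/71 = 0.225352: log2(p) = -2.149747, -p*log2(p) = 0.484450
  p = 17/71 = 0.239437: log2(p) = -2.062284, -p*log2(p) = 0.493786
  p = 11/71 = 0.154930: log2(p) = -2.690316, -p*log2(p) = 0.416809
H = 0.398284 + 0.269565 + 0.433485 + 0.484450 + 0.493786 + 0.416809 = 2.496379

H = 2.4964 bits/symbol


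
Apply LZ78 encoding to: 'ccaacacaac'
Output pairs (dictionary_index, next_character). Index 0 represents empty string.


LZ78 encoding steps:
Dictionary: {0: ''}
Step 1: w='' (idx 0), next='c' -> output (0, 'c'), add 'c' as idx 1
Step 2: w='c' (idx 1), next='a' -> output (1, 'a'), add 'ca' as idx 2
Step 3: w='' (idx 0), next='a' -> output (0, 'a'), add 'a' as idx 3
Step 4: w='ca' (idx 2), next='c' -> output (2, 'c'), add 'cac' as idx 4
Step 5: w='a' (idx 3), next='a' -> output (3, 'a'), add 'aa' as idx 5
Step 6: w='c' (idx 1), end of input -> output (1, '')


Encoded: [(0, 'c'), (1, 'a'), (0, 'a'), (2, 'c'), (3, 'a'), (1, '')]


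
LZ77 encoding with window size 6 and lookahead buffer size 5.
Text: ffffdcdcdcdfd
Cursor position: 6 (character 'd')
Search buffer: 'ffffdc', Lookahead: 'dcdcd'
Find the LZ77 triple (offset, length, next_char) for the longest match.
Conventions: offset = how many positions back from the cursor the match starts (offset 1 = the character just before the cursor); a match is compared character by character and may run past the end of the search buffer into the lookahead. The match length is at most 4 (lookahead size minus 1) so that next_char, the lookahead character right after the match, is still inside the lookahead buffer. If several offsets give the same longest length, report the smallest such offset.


Try each offset into the search buffer:
  offset=1 (pos 5, char 'c'): match length 0
  offset=2 (pos 4, char 'd'): match length 4
  offset=3 (pos 3, char 'f'): match length 0
  offset=4 (pos 2, char 'f'): match length 0
  offset=5 (pos 1, char 'f'): match length 0
  offset=6 (pos 0, char 'f'): match length 0
Longest match has length 4 at offset 2.
next_char = character at position 6 + 4 = 10 -> 'd'

Best match: offset=2, length=4 (matching 'dcdc' starting at position 4)
LZ77 triple: (2, 4, 'd')


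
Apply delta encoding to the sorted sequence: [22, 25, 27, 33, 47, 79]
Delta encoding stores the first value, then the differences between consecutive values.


First value: 22
Deltas:
  25 - 22 = 3
  27 - 25 = 2
  33 - 27 = 6
  47 - 33 = 14
  79 - 47 = 32


Delta encoded: [22, 3, 2, 6, 14, 32]


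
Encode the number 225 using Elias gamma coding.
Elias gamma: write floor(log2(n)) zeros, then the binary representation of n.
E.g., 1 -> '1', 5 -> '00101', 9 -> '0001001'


num_bits = floor(log2(225)) + 1 = 8
leading_zeros = num_bits - 1 = 7
binary(225) = 11100001

Elias gamma(225) = '0000000' + '11100001' = 000000011100001 (15 bits)


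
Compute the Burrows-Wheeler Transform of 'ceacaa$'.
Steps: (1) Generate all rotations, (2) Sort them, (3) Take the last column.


Rotations (sorted):
  0: $ceacaa -> last char: a
  1: a$ceaca -> last char: a
  2: aa$ceac -> last char: c
  3: acaa$ce -> last char: e
  4: caa$cea -> last char: a
  5: ceacaa$ -> last char: $
  6: eacaa$c -> last char: c


BWT = aacea$c


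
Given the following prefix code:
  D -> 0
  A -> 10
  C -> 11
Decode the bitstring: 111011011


Decoding step by step:
Bits 11 -> C
Bits 10 -> A
Bits 11 -> C
Bits 0 -> D
Bits 11 -> C


Decoded message: CACDC


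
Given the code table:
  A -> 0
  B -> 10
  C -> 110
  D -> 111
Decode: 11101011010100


Decoding:
111 -> D
0 -> A
10 -> B
110 -> C
10 -> B
10 -> B
0 -> A


Result: DABCBBA


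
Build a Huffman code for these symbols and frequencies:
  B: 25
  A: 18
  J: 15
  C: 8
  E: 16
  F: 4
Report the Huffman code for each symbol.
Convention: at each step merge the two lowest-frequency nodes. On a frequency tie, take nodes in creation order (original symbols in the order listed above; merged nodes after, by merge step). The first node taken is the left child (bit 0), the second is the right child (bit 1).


Huffman tree construction:
Step 1: Merge F(4) + C(8) = 12
Step 2: Merge (F+C)(12) + J(15) = 27
Step 3: Merge E(16) + A(18) = 34
Step 4: Merge B(25) + ((F+C)+J)(27) = 52
Step 5: Merge (E+A)(34) + (B+((F+C)+J))(52) = 86
Read each symbol's code off the tree from the root (left child = 0, right child = 1).

Codes:
  B: 10 (length 2)
  A: 01 (length 2)
  J: 111 (length 3)
  C: 1101 (length 4)
  E: 00 (length 2)
  F: 1100 (length 4)
Average code length: 211/86 = 2.4535 bits/symbol


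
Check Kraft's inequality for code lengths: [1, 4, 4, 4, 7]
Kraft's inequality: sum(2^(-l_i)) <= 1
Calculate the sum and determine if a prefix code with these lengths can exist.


Sum = 2^(-1) + 2^(-4) + 2^(-4) + 2^(-4) + 2^(-7)
    = 0.5 + 0.0625 + 0.0625 + 0.0625 + 0.0078125
    = 89/128 = 0.6953125
Since 0.6953125 <= 1, Kraft's inequality IS satisfied.
A prefix code with these lengths CAN exist.

Kraft sum = 0.6953125. Satisfied.


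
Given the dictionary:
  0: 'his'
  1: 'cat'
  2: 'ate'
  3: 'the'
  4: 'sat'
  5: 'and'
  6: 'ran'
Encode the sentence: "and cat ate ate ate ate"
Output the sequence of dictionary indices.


Look up each word in the dictionary:
  'and' -> 5
  'cat' -> 1
  'ate' -> 2
  'ate' -> 2
  'ate' -> 2
  'ate' -> 2

Encoded: [5, 1, 2, 2, 2, 2]


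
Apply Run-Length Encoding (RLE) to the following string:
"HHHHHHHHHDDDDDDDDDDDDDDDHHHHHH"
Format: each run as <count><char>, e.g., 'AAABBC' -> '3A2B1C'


Scanning runs left to right:
  i=0: run of 'H' x 9 -> '9H'
  i=9: run of 'D' x 15 -> '15D'
  i=24: run of 'H' x 6 -> '6H'

RLE = 9H15D6H


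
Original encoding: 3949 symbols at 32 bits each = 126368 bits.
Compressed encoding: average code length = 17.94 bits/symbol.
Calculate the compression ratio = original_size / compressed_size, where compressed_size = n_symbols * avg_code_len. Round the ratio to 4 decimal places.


original_size = n_symbols * orig_bits = 3949 * 32 = 126368 bits
compressed_size = n_symbols * avg_code_len = 3949 * 17.94 = 70845.06 bits
ratio = original_size / compressed_size = 126368 / 70845.06 = 1.7837

Compression ratio = 1.7837


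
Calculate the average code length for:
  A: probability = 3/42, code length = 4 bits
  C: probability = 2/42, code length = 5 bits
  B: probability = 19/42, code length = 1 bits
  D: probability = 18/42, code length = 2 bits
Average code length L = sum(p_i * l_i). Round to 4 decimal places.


Weighted contributions p_i * l_i:
  A: (3/42) * 4 = 12/42
  C: (2/42) * 5 = 10/42
  B: (19/42) * 1 = 19/42
  D: (18/42) * 2 = 36/42
Sum = (12 + 10 + 19 + 36)/42 = 77/42

L = 77/42 = 1.8333 bits/symbol


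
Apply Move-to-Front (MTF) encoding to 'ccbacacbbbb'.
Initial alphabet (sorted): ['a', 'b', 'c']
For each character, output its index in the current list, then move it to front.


MTF encoding:
'c': index 2 in ['a', 'b', 'c'] -> ['c', 'a', 'b']
'c': index 0 in ['c', 'a', 'b'] -> ['c', 'a', 'b']
'b': index 2 in ['c', 'a', 'b'] -> ['b', 'c', 'a']
'a': index 2 in ['b', 'c', 'a'] -> ['a', 'b', 'c']
'c': index 2 in ['a', 'b', 'c'] -> ['c', 'a', 'b']
'a': index 1 in ['c', 'a', 'b'] -> ['a', 'c', 'b']
'c': index 1 in ['a', 'c', 'b'] -> ['c', 'a', 'b']
'b': index 2 in ['c', 'a', 'b'] -> ['b', 'c', 'a']
'b': index 0 in ['b', 'c', 'a'] -> ['b', 'c', 'a']
'b': index 0 in ['b', 'c', 'a'] -> ['b', 'c', 'a']
'b': index 0 in ['b', 'c', 'a'] -> ['b', 'c', 'a']


Output: [2, 0, 2, 2, 2, 1, 1, 2, 0, 0, 0]


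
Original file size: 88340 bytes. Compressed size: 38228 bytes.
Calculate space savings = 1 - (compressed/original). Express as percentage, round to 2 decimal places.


ratio = compressed/original = 38228/88340 = 0.432737
savings = 1 - ratio = 1 - 0.432737 = 0.567263
as a percentage: 0.567263 * 100 = 56.73%

Space savings = 1 - 38228/88340 = 56.73%
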